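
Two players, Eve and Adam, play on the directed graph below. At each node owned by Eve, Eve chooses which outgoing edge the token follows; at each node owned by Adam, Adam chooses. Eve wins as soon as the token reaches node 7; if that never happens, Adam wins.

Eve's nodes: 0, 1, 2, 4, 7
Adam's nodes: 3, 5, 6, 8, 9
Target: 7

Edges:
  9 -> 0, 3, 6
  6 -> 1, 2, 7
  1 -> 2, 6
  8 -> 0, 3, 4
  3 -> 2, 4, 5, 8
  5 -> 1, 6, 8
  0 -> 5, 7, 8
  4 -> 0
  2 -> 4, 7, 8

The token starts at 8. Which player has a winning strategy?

A0 = {7}
A1: add {0, 2} — 0 (Eve) has 0→7; 2 (Eve) has 2→7.
A2: add {1, 4} — 1 (Eve) has 1→2; 4 (Eve) has 4→0.
A3: add {6} — 6 (Adam): all of {1, 2, 7} already in.
A4 = A3; e.g. 3 (Adam) can still go to 5. Fixed point.
8 never enters the attractor, so Adam can avoid the target forever.

Adam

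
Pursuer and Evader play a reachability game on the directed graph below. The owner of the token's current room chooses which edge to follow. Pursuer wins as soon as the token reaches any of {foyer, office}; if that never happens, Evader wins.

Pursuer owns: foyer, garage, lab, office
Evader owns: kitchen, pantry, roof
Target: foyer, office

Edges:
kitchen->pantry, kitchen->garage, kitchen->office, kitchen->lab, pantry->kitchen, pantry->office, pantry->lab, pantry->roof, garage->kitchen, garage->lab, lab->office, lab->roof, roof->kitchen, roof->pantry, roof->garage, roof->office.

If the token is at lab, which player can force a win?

A0 = {foyer, office}
A1: add {lab} — lab (Pursuer) has lab→office.
lab ∈ A1, so Pursuer can force the target.

Pursuer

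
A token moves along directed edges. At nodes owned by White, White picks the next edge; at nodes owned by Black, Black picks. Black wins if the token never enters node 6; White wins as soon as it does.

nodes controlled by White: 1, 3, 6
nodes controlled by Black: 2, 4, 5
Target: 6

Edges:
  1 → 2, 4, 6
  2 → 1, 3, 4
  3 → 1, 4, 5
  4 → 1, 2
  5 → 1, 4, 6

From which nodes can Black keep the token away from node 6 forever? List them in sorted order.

2, 4, 5

A0 = {6}
A1: add {1} — 1 (White) has 1→6.
A2: add {3} — 3 (White) has 3→1.
A3 = A2; e.g. 2 (Black) can still go to 4. Fixed point.
White's attractor = {1, 3, 6}; Black avoids the target exactly from the complement.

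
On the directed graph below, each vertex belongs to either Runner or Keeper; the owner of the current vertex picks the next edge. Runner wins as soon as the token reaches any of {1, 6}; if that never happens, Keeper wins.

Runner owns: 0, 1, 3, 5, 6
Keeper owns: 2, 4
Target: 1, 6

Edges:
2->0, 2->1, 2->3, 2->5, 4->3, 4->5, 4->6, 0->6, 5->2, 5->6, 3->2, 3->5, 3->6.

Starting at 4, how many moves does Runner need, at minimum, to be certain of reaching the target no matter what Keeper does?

A0 = {1, 6}
A1: add {0, 3, 5} — 0 (Runner) has 0→6; 3 (Runner) has 3→6; 5 (Runner) has 5→6.
A2: add {2, 4} — 2 (Keeper): all of {0, 1, 3, 5} already in; 4 (Keeper): all of {3, 5, 6} already in.
A2 = all vertices. Fixed point.
4 enters the attractor at level 2, so Runner can force the target in 2 moves from there.

2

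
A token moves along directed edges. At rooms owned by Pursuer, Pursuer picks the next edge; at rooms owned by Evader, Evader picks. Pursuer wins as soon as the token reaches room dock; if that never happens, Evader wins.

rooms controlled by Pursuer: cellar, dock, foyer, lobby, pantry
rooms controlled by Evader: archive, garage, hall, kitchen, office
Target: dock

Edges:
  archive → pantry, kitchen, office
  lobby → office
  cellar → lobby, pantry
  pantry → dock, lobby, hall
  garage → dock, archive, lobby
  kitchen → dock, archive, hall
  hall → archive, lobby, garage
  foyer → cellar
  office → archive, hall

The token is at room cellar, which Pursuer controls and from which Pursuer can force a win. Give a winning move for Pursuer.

A0 = {dock}
A1: add {pantry} — pantry (Pursuer) has pantry→dock.
A2: add {cellar} — cellar (Pursuer) has cellar→pantry.
A3: add {foyer} — foyer (Pursuer) has foyer→cellar.
A4 = A3; e.g. archive (Evader) can still go to kitchen. Fixed point.
From cellar, successor pantry is in the attractor (rank 1); the other successor lobby is not.

pantry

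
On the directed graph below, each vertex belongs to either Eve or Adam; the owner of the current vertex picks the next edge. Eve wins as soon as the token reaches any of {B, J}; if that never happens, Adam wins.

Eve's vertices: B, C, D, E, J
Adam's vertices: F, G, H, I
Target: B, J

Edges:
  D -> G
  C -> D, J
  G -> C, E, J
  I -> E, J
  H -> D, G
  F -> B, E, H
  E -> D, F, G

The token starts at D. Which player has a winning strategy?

Adam

A0 = {B, J}
A1: add {C} — C (Eve) has C→J.
A2 = A1; e.g. D (Eve) has no edge into A1. Fixed point.
D never enters the attractor, so Adam can avoid the target forever.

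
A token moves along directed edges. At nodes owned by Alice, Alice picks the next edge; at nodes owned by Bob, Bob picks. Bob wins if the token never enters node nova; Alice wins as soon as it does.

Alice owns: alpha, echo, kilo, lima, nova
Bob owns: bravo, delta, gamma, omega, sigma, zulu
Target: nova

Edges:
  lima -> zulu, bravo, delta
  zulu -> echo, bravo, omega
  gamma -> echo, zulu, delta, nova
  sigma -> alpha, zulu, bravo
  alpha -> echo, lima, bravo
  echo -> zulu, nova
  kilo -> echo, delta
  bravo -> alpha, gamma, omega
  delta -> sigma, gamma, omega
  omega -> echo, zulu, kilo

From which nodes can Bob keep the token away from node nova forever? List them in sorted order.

A0 = {nova}
A1: add {echo} — echo (Alice) has echo→nova.
A2: add {alpha, kilo} — alpha (Alice) has alpha→echo; kilo (Alice) has kilo→echo.
A3 = A2; e.g. sigma (Bob) can still go to zulu. Fixed point.
Alice's attractor = {alpha, echo, kilo, nova}; Bob avoids the target exactly from the complement.

bravo, delta, gamma, lima, omega, sigma, zulu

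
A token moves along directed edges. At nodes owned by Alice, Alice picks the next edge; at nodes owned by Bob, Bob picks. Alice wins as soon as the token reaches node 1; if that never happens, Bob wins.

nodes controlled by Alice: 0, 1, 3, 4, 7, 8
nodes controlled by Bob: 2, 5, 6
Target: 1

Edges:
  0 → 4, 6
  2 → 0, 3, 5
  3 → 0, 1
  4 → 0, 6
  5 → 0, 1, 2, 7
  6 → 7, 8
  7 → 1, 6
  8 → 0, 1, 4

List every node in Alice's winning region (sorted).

0, 1, 3, 4, 6, 7, 8

A0 = {1}
A1: add {3, 7, 8} — 3 (Alice) has 3→1; 7 (Alice) has 7→1; 8 (Alice) has 8→1.
A2: add {6} — 6 (Bob): all of {7, 8} already in.
A3: add {0, 4} — 0 (Alice) has 0→6; 4 (Alice) has 4→6.
A4 = A3; e.g. 2 (Bob) can still go to 5. Fixed point.
Alice's winning region = {0, 1, 3, 4, 6, 7, 8}.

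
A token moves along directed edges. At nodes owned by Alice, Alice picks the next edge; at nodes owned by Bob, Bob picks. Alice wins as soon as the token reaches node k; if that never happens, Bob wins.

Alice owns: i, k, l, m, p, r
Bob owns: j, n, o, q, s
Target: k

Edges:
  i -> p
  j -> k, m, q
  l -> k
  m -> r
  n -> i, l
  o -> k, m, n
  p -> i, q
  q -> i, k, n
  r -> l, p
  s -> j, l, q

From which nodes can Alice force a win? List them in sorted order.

A0 = {k}
A1: add {l} — l (Alice) has l→k.
A2: add {r} — r (Alice) has r→l.
A3: add {m} — m (Alice) has m→r.
A4 = A3; e.g. i (Alice) has no edge into A3. Fixed point.
Alice's winning region = {k, l, m, r}.

k, l, m, r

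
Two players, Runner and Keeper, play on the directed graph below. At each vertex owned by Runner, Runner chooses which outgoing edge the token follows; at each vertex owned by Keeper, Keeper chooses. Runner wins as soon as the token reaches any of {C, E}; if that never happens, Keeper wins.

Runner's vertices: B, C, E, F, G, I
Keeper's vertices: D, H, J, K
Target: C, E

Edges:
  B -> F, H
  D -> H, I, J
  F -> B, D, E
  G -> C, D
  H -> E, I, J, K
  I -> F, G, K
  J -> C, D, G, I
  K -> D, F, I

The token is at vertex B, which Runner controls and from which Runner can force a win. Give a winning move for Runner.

F

A0 = {C, E}
A1: add {F, G} — F (Runner) has F→E; G (Runner) has G→C.
A2: add {B, I} — B (Runner) has B→F; I (Runner) has I→F.
A3 = A2; e.g. D (Keeper) can still go to H. Fixed point.
From B, successor F is in the attractor (rank 1); the other successor H is not.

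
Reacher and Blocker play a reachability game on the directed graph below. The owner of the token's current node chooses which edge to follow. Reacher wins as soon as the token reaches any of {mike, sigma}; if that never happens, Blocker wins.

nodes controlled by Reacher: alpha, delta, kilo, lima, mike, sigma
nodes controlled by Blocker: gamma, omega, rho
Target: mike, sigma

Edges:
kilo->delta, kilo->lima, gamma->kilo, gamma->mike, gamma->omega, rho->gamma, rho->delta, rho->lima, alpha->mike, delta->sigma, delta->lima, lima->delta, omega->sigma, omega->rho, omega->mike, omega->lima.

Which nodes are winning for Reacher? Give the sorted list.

alpha, delta, kilo, lima, mike, sigma

A0 = {mike, sigma}
A1: add {alpha, delta} — alpha (Reacher) has alpha→mike; delta (Reacher) has delta→sigma.
A2: add {kilo, lima} — kilo (Reacher) has kilo→delta; lima (Reacher) has lima→delta.
A3 = A2; e.g. gamma (Blocker) can still go to omega. Fixed point.
Reacher's winning region = {alpha, delta, kilo, lima, mike, sigma}.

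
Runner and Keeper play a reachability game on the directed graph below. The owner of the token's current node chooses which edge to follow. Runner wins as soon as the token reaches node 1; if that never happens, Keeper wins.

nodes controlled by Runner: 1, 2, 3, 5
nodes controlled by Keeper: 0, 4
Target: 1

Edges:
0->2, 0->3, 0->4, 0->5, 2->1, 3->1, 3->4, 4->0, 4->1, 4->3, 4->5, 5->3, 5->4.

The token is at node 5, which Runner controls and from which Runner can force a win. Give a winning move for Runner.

3

A0 = {1}
A1: add {2, 3} — 2 (Runner) has 2→1; 3 (Runner) has 3→1.
A2: add {5} — 5 (Runner) has 5→3.
A3 = A2; e.g. 0 (Keeper) can still go to 4. Fixed point.
From 5, successor 3 is in the attractor (rank 1); the other successor 4 is not.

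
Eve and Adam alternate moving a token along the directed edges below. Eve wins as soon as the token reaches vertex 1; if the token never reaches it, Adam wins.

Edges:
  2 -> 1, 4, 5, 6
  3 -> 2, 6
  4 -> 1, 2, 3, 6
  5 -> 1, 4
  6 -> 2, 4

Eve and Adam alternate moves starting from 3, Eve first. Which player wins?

Track states (vertex, player-to-move).
A0 = {(1,Eve), (1,Adam)}
A1: add {(2,Eve), (4,Eve), (5,Eve)}.
A2: add {(5,Adam), (6,Adam)}.
A3: add {(3,Eve)}.
(3,Eve) ∈ A3 ⇒ Eve forces the target.

Eve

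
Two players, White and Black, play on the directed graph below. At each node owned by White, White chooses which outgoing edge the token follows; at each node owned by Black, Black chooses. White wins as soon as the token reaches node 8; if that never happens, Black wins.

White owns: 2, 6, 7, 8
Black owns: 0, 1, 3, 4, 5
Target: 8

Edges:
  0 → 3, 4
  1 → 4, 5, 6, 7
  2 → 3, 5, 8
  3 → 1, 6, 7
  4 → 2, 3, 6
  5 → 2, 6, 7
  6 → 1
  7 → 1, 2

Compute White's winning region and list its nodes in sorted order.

2, 7, 8

A0 = {8}
A1: add {2} — 2 (White) has 2→8.
A2: add {7} — 7 (White) has 7→2.
A3 = A2; e.g. 0 (Black) can still go to 3. Fixed point.
White's winning region = {2, 7, 8}.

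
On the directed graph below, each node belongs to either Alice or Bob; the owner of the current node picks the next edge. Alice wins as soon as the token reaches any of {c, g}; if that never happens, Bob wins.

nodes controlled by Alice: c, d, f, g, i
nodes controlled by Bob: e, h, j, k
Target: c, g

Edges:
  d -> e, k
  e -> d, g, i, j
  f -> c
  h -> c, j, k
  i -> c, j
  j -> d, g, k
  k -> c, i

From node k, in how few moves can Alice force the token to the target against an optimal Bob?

2

A0 = {c, g}
A1: add {f, i} — f (Alice) has f→c; i (Alice) has i→c.
A2: add {k} — k (Bob): all of {c, i} already in.
k enters the attractor at level 2, so Alice can force the target in 2 moves from there.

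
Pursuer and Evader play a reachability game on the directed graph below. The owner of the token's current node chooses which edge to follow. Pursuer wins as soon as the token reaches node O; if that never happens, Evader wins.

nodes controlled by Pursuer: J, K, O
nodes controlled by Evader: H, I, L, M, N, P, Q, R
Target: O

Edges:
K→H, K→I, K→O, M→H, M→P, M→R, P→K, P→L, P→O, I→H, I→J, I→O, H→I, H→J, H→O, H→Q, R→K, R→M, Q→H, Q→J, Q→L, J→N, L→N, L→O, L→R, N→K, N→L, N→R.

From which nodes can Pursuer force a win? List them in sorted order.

A0 = {O}
A1: add {K} — K (Pursuer) has K→O.
A2 = A1; e.g. H (Evader) can still go to I. Fixed point.
Pursuer's winning region = {K, O}.

K, O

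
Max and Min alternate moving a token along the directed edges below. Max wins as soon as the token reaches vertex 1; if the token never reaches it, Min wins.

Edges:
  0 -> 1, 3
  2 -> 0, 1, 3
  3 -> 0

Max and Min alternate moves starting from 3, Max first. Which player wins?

Track states (vertex, player-to-move).
A0 = {(1,Max), (1,Min)}
A1: add {(0,Max), (2,Max)}.
A2: add {(3,Min)}.
A3 = A2; e.g. (0,Min) stays out. (3,Max) never enters ⇒ Min avoids the target.

Min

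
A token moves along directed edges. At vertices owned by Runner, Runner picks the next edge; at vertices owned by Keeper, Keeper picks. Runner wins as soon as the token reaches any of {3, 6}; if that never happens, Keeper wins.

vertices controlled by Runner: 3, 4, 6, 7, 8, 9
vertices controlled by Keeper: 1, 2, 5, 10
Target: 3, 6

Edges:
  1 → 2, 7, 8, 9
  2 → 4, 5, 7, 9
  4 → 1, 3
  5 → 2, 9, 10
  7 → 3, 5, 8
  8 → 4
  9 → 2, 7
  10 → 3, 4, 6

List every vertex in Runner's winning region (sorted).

3, 4, 6, 7, 8, 9, 10

A0 = {3, 6}
A1: add {4, 7} — 4 (Runner) has 4→3; 7 (Runner) has 7→3.
A2: add {8, 9, 10} — 8 (Runner) has 8→4; 9 (Runner) has 9→7; 10 (Keeper): all of {3, 4, 6} already in.
A3 = A2; e.g. 1 (Keeper) can still go to 2. Fixed point.
Runner's winning region = {3, 4, 6, 7, 8, 9, 10}.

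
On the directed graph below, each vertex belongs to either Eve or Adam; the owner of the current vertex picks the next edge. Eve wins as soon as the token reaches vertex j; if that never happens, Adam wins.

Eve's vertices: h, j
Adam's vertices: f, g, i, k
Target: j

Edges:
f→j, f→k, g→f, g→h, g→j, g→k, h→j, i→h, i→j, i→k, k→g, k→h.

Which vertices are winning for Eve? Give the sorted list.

h, j

A0 = {j}
A1: add {h} — h (Eve) has h→j.
A2 = A1; e.g. f (Adam) can still go to k. Fixed point.
Eve's winning region = {h, j}.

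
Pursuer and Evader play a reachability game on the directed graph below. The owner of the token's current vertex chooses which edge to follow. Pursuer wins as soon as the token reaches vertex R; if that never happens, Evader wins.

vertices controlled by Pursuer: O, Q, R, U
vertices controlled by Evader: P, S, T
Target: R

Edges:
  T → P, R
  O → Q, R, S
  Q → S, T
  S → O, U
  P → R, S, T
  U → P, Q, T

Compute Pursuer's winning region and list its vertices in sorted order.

O, R

A0 = {R}
A1: add {O} — O (Pursuer) has O→R.
A2 = A1; e.g. P (Evader) can still go to S. Fixed point.
Pursuer's winning region = {O, R}.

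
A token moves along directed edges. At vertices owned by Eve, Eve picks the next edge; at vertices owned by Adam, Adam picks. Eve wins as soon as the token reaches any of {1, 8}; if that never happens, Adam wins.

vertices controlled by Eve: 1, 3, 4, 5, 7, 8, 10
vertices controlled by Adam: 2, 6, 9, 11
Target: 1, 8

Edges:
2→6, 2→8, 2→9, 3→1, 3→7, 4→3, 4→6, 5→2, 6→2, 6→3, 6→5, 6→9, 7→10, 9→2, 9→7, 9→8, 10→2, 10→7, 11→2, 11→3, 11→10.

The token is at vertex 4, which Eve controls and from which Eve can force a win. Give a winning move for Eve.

3

A0 = {1, 8}
A1: add {3} — 3 (Eve) has 3→1.
A2: add {4} — 4 (Eve) has 4→3.
A3 = A2; e.g. 2 (Adam) can still go to 6. Fixed point.
From 4, successor 3 is in the attractor (rank 1); the other successor 6 is not.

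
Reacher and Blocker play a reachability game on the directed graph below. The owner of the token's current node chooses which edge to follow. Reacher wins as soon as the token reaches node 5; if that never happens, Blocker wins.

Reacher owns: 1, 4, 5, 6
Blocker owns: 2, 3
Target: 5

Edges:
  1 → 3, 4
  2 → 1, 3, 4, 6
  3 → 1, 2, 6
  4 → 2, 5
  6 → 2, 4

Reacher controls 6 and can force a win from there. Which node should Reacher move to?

4

A0 = {5}
A1: add {4} — 4 (Reacher) has 4→5.
A2: add {1, 6} — 1 (Reacher) has 1→4; 6 (Reacher) has 6→4.
A3 = A2; e.g. 2 (Blocker) can still go to 3. Fixed point.
From 6, successor 4 is in the attractor (rank 1); the other successor 2 is not.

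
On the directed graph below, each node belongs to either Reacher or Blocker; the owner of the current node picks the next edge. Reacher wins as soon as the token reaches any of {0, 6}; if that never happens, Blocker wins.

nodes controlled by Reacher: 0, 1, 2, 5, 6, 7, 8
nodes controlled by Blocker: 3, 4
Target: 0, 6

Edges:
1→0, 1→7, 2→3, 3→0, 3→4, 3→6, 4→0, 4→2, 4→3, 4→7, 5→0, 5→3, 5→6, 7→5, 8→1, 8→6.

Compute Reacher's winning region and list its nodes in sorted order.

A0 = {0, 6}
A1: add {1, 5, 8} — 1 (Reacher) has 1→0; 5 (Reacher) has 5→0; 8 (Reacher) has 8→6.
A2: add {7} — 7 (Reacher) has 7→5.
A3 = A2; e.g. 2 (Reacher) has no edge into A2. Fixed point.
Reacher's winning region = {0, 1, 5, 6, 7, 8}.

0, 1, 5, 6, 7, 8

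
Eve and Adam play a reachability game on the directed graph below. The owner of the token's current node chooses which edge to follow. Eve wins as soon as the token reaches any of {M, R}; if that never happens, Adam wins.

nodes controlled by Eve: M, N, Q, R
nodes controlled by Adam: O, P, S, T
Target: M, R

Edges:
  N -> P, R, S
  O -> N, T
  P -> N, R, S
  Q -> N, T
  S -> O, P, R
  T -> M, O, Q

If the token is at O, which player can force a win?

A0 = {M, R}
A1: add {N} — N (Eve) has N→R.
A2: add {Q} — Q (Eve) has Q→N.
A3 = A2; e.g. O (Adam) can still go to T. Fixed point.
O never enters the attractor, so Adam can avoid the target forever.

Adam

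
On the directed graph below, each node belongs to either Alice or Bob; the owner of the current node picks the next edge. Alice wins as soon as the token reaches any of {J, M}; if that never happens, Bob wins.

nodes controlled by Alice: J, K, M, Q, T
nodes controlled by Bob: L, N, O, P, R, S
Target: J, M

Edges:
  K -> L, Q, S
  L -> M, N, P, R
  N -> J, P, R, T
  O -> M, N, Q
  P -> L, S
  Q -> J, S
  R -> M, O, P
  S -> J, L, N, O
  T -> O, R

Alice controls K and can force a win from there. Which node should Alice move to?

Q

A0 = {J, M}
A1: add {Q} — Q (Alice) has Q→J.
A2: add {K} — K (Alice) has K→Q.
A3 = A2; e.g. L (Bob) can still go to N. Fixed point.
From K, successor Q is in the attractor (rank 1); the other successors L, S are not.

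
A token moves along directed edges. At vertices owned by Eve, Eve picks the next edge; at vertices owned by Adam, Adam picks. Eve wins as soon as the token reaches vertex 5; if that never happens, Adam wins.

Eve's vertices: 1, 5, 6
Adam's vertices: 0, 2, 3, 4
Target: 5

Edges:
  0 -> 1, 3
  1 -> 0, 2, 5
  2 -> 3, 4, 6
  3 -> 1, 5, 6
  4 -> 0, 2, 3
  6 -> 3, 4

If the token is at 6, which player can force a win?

Adam

A0 = {5}
A1: add {1} — 1 (Eve) has 1→5.
A2 = A1; e.g. 0 (Adam) can still go to 3. Fixed point.
6 never enters the attractor, so Adam can avoid the target forever.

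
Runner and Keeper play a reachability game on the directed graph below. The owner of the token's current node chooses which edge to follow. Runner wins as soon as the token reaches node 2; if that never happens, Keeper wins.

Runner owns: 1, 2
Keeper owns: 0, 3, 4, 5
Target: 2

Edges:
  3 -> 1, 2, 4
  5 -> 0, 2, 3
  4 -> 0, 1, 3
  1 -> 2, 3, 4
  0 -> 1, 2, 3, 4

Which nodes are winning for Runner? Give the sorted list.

1, 2

A0 = {2}
A1: add {1} — 1 (Runner) has 1→2.
A2 = A1; e.g. 0 (Keeper) can still go to 3. Fixed point.
Runner's winning region = {1, 2}.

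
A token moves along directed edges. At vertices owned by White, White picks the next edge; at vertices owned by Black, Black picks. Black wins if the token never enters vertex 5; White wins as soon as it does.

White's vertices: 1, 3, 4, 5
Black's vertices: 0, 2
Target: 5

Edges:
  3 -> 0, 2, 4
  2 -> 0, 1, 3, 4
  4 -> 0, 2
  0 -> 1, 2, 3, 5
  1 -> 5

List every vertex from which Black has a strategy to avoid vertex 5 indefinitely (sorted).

0, 2, 3, 4

A0 = {5}
A1: add {1} — 1 (White) has 1→5.
A2 = A1; e.g. 0 (Black) can still go to 2. Fixed point.
White's attractor = {1, 5}; Black avoids the target exactly from the complement.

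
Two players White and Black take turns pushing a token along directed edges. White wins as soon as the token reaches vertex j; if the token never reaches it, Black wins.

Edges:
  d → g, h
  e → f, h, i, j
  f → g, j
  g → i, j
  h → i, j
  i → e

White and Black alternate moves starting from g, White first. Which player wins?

White

Track states (vertex, player-to-move).
A0 = {(j,White), (j,Black)}
A1: add {(e,White), (f,White), (g,White), (h,White)}.
(g,White) ∈ A1 ⇒ White forces the target.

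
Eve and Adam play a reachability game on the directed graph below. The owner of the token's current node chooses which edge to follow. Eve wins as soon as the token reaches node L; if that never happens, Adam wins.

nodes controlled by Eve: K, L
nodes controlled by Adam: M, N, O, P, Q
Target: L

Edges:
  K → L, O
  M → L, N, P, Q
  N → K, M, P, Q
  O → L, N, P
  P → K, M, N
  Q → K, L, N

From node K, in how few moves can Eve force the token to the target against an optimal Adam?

A0 = {L}
A1: add {K} — K (Eve) has K→L.
A2 = A1; e.g. M (Adam) can still go to N. Fixed point.
K enters the attractor at level 1, so Eve can force the target in 1 move from there.

1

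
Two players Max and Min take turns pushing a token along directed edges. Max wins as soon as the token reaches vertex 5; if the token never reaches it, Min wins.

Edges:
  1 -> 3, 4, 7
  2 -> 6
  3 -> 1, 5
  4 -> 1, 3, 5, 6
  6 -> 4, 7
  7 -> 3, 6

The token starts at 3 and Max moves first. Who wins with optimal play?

Track states (vertex, player-to-move).
A0 = {(5,Max), (5,Min)}
A1: add {(3,Max), (4,Max)}.
(3,Max) ∈ A1 ⇒ Max forces the target.

Max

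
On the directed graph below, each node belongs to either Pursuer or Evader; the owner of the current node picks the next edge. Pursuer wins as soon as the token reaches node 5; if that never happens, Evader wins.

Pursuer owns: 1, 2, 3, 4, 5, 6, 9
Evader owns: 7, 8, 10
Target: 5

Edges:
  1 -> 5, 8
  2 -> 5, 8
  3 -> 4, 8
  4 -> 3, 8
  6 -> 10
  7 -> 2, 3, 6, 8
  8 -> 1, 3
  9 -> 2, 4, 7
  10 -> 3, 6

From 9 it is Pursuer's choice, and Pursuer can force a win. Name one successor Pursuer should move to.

2

A0 = {5}
A1: add {1, 2} — 1 (Pursuer) has 1→5; 2 (Pursuer) has 2→5.
A2: add {9} — 9 (Pursuer) has 9→2.
A3 = A2; e.g. 3 (Pursuer) has no edge into A2. Fixed point.
From 9, successor 2 is in the attractor (rank 1); the other successors 4, 7 are not.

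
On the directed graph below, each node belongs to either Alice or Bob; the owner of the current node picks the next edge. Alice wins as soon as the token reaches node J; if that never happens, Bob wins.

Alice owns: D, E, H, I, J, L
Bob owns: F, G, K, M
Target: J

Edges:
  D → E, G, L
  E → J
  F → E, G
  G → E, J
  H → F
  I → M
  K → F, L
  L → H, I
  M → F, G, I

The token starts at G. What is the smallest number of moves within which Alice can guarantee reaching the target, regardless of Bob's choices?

2

A0 = {J}
A1: add {E} — E (Alice) has E→J.
A2: add {D, G} — D (Alice) has D→E; G (Bob): all of {E, J} already in.
G enters the attractor at level 2, so Alice can force the target in 2 moves from there.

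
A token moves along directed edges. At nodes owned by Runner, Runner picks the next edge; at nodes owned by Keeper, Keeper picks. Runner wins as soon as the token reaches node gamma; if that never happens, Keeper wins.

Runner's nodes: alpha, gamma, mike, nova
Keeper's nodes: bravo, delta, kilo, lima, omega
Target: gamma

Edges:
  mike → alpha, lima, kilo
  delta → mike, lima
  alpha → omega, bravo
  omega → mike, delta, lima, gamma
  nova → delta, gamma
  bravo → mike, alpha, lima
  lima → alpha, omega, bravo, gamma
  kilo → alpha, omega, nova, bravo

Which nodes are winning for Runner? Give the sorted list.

A0 = {gamma}
A1: add {nova} — nova (Runner) has nova→gamma.
A2 = A1; e.g. mike (Runner) has no edge into A1. Fixed point.
Runner's winning region = {gamma, nova}.

gamma, nova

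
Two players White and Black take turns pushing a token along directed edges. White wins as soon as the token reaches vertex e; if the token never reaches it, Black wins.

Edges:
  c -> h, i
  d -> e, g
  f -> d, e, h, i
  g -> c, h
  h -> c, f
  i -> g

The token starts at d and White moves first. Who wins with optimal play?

White

Track states (vertex, player-to-move).
A0 = {(e,White), (e,Black)}
A1: add {(d,White), (f,White)}.
(d,White) ∈ A1 ⇒ White forces the target.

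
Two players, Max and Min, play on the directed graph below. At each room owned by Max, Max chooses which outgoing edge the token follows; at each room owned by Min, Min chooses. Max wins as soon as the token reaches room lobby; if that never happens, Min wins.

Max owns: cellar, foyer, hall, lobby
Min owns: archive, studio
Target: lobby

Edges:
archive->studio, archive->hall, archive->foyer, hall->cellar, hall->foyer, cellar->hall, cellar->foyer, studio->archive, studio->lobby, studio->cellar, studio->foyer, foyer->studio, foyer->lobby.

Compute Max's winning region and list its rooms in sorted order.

cellar, foyer, hall, lobby

A0 = {lobby}
A1: add {foyer} — foyer (Max) has foyer→lobby.
A2: add {cellar, hall} — hall (Max) has hall→foyer; cellar (Max) has cellar→foyer.
A3 = A2; e.g. studio (Min) can still go to archive. Fixed point.
Max's winning region = {cellar, foyer, hall, lobby}.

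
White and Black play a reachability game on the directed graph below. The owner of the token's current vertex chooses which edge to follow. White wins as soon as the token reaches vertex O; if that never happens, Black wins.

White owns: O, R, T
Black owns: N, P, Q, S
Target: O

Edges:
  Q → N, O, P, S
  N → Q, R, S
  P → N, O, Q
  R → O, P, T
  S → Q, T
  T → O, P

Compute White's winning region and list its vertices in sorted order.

A0 = {O}
A1: add {R, T} — R (White) has R→O; T (White) has T→O.
A2 = A1; e.g. N (Black) can still go to Q. Fixed point.
White's winning region = {O, R, T}.

O, R, T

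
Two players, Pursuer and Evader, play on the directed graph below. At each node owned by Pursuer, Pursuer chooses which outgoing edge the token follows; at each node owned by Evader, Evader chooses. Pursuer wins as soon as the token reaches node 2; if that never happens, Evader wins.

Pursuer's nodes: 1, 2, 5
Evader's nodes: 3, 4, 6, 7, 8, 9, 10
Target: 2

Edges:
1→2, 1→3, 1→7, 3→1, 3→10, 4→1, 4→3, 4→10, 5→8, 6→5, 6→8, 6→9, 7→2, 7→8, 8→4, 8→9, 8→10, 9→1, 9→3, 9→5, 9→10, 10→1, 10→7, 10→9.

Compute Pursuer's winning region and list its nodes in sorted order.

1, 2

A0 = {2}
A1: add {1} — 1 (Pursuer) has 1→2.
A2 = A1; e.g. 3 (Evader) can still go to 10. Fixed point.
Pursuer's winning region = {1, 2}.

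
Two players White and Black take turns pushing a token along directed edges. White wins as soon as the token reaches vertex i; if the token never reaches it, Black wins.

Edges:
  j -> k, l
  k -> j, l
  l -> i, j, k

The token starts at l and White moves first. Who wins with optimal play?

Track states (vertex, player-to-move).
A0 = {(i,White), (i,Black)}
A1: add {(l,White)}.
(l,White) ∈ A1 ⇒ White forces the target.

White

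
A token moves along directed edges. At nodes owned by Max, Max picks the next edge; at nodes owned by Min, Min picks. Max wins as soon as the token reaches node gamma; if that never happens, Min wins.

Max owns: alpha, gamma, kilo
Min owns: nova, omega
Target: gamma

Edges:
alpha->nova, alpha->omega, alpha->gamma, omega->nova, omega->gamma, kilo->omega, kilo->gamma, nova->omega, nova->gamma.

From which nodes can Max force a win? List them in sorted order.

A0 = {gamma}
A1: add {alpha, kilo} — alpha (Max) has alpha→gamma; kilo (Max) has kilo→gamma.
A2 = A1; e.g. nova (Min) can still go to omega. Fixed point.
Max's winning region = {alpha, gamma, kilo}.

alpha, gamma, kilo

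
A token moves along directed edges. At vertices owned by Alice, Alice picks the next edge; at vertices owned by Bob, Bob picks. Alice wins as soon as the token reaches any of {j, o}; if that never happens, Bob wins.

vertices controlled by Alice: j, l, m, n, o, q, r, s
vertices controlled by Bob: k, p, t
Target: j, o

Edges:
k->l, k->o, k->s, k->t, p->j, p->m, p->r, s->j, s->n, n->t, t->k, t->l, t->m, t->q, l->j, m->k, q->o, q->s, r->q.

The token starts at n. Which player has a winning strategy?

Bob

A0 = {j, o}
A1: add {l, q, s} — l (Alice) has l→j; q (Alice) has q→o; s (Alice) has s→j.
A2: add {r} — r (Alice) has r→q.
A3 = A2; e.g. k (Bob) can still go to t. Fixed point.
n never enters the attractor, so Bob can avoid the target forever.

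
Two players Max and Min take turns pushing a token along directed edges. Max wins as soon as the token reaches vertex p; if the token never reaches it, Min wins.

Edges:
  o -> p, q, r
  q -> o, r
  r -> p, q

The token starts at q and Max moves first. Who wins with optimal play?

Min

Track states (vertex, player-to-move).
A0 = {(p,Max), (p,Min)}
A1: add {(o,Max), (r,Max)}.
A2: add {(q,Min)}.
A3 = A2; e.g. (o,Min) stays out. (q,Max) never enters ⇒ Min avoids the target.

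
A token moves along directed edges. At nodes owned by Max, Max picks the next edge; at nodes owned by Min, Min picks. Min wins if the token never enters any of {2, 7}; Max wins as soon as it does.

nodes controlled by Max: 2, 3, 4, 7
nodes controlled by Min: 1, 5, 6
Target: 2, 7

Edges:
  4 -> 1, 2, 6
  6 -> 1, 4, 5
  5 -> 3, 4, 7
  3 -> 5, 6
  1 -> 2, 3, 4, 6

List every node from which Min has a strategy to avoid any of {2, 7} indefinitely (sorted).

1, 3, 5, 6

A0 = {2, 7}
A1: add {4} — 4 (Max) has 4→2.
A2 = A1; e.g. 1 (Min) can still go to 3. Fixed point.
Max's attractor = {2, 4, 7}; Min avoids the target exactly from the complement.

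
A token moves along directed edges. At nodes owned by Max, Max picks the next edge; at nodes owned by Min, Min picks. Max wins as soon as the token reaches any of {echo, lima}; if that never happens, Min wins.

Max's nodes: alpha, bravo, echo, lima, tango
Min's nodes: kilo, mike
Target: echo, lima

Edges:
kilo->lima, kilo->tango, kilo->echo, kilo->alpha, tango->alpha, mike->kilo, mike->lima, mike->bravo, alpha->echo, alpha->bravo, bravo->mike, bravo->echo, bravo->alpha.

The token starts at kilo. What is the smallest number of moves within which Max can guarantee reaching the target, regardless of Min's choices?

3

A0 = {echo, lima}
A1: add {alpha, bravo} — alpha (Max) has alpha→echo; bravo (Max) has bravo→echo.
A2: add {tango} — tango (Max) has tango→alpha.
A3: add {kilo} — kilo (Min): all of {lima, tango, echo, alpha} already in.
kilo enters the attractor at level 3, so Max can force the target in 3 moves from there.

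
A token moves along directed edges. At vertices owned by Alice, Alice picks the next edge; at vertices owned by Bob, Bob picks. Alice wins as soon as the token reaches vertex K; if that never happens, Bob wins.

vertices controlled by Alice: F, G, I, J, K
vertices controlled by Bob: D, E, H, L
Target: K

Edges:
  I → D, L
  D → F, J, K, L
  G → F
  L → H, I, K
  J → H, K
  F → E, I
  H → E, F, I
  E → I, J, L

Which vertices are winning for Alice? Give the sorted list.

J, K

A0 = {K}
A1: add {J} — J (Alice) has J→K.
A2 = A1; e.g. D (Bob) can still go to F. Fixed point.
Alice's winning region = {J, K}.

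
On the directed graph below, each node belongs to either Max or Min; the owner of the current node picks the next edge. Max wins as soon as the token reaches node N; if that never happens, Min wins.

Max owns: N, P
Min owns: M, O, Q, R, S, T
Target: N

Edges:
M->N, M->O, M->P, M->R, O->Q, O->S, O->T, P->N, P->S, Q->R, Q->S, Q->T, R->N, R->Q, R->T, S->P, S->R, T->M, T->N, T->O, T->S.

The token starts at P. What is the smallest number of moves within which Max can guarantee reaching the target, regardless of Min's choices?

A0 = {N}
A1: add {P} — P (Max) has P→N.
A2 = A1; e.g. M (Min) can still go to O. Fixed point.
P enters the attractor at level 1, so Max can force the target in 1 move from there.

1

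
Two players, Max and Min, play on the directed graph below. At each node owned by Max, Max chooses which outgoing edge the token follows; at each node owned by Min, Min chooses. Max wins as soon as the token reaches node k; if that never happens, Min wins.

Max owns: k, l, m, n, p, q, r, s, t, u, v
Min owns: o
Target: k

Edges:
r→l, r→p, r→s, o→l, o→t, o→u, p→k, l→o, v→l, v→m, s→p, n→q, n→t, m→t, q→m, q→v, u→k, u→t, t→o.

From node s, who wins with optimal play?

A0 = {k}
A1: add {p, u} — p (Max) has p→k; u (Max) has u→k.
A2: add {r, s} — r (Max) has r→p; s (Max) has s→p.
A3 = A2; e.g. l (Max) has no edge into A2. Fixed point.
s ∈ A2, so Max can force the target.

Max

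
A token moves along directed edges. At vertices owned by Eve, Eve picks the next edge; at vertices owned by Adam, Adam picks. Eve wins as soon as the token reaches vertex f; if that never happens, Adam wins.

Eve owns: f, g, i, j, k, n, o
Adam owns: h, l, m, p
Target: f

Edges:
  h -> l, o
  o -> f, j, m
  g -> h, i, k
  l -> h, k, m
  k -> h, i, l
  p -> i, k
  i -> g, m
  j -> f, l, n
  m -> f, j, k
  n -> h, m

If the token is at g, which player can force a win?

A0 = {f}
A1: add {j, o} — j (Eve) has j→f; o (Eve) has o→f.
A2 = A1; e.g. g (Eve) has no edge into A1. Fixed point.
g never enters the attractor, so Adam can avoid the target forever.

Adam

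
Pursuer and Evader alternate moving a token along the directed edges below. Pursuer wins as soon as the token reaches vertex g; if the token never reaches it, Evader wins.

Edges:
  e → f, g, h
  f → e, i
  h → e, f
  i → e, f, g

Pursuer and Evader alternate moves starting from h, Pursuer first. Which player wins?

Track states (vertex, player-to-move).
A0 = {(g,Pursuer), (g,Evader)}
A1: add {(e,Pursuer), (i,Pursuer)}.
A2: add {(f,Evader)}.
A3: add {(h,Pursuer)}.
(h,Pursuer) ∈ A3 ⇒ Pursuer forces the target.

Pursuer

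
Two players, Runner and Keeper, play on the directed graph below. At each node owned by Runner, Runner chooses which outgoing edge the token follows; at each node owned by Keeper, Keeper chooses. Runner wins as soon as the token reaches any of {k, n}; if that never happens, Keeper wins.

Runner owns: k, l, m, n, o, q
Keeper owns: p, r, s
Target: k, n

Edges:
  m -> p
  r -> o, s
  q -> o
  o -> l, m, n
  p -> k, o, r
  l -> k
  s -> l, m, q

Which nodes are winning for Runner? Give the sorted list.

A0 = {k, n}
A1: add {l, o} — l (Runner) has l→k; o (Runner) has o→n.
A2: add {q} — q (Runner) has q→o.
A3 = A2; e.g. m (Runner) has no edge into A2. Fixed point.
Runner's winning region = {k, l, n, o, q}.

k, l, n, o, q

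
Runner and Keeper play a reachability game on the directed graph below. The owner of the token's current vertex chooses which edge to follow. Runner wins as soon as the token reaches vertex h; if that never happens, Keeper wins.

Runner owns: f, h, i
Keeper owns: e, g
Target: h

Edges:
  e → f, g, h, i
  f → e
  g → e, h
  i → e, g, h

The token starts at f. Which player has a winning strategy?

A0 = {h}
A1: add {i} — i (Runner) has i→h.
A2 = A1; e.g. e (Keeper) can still go to f. Fixed point.
f never enters the attractor, so Keeper can avoid the target forever.

Keeper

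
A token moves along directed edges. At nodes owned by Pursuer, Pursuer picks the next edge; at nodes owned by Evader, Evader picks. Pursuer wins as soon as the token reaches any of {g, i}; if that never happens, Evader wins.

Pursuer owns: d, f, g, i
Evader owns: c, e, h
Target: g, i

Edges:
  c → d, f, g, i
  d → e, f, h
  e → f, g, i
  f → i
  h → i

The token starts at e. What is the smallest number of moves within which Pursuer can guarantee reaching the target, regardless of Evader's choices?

2

A0 = {g, i}
A1: add {f, h} — f (Pursuer) has f→i; h (Evader): all of {i} already in.
A2: add {d, e} — d (Pursuer) has d→f; e (Evader): all of {f, g, i} already in.
e enters the attractor at level 2, so Pursuer can force the target in 2 moves from there.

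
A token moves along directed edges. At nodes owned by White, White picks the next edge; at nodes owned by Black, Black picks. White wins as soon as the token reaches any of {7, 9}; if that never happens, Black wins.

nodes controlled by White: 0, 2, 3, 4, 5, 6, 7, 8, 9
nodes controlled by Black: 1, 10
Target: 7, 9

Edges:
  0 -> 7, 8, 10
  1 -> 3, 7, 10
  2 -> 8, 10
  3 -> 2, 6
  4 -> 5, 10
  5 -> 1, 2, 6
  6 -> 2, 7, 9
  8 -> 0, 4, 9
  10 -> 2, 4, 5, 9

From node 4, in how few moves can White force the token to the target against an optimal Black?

3

A0 = {7, 9}
A1: add {0, 6, 8} — 0 (White) has 0→7; 6 (White) has 6→7; 8 (White) has 8→9.
A2: add {2, 3, 5} — 2 (White) has 2→8; 3 (White) has 3→6; 5 (White) has 5→6.
A3: add {4} — 4 (White) has 4→5.
4 enters the attractor at level 3, so White can force the target in 3 moves from there.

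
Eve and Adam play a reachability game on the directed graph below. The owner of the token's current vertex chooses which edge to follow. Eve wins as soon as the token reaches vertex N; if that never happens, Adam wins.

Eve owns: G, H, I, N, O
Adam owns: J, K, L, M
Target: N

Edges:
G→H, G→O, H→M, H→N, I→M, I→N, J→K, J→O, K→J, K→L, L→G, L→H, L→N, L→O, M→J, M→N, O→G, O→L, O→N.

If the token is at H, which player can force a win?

Eve

A0 = {N}
A1: add {H, I, O} — H (Eve) has H→N; I (Eve) has I→N; O (Eve) has O→N.
H ∈ A1, so Eve can force the target.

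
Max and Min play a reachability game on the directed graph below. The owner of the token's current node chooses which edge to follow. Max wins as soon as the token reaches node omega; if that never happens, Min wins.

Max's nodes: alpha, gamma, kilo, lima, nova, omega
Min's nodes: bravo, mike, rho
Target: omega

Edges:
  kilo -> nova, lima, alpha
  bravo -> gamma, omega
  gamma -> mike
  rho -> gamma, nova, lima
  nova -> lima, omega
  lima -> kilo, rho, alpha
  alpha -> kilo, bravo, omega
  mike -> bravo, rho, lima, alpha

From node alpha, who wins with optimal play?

Max

A0 = {omega}
A1: add {alpha, nova} — nova (Max) has nova→omega; alpha (Max) has alpha→omega.
alpha ∈ A1, so Max can force the target.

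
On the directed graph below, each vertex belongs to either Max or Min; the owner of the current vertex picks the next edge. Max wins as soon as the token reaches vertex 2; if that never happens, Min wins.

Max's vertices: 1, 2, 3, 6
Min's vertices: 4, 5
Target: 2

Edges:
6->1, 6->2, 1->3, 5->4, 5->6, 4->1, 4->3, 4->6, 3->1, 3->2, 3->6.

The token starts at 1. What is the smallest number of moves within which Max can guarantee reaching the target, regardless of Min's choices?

A0 = {2}
A1: add {3, 6} — 3 (Max) has 3→2; 6 (Max) has 6→2.
A2: add {1} — 1 (Max) has 1→3.
1 enters the attractor at level 2, so Max can force the target in 2 moves from there.

2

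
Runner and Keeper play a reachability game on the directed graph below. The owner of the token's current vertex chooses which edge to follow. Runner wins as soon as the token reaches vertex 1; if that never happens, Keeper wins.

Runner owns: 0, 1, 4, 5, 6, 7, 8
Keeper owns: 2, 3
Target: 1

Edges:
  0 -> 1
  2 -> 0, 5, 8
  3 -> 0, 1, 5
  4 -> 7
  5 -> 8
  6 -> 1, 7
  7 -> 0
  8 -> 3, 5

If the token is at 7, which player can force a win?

A0 = {1}
A1: add {0, 6} — 0 (Runner) has 0→1; 6 (Runner) has 6→1.
A2: add {7} — 7 (Runner) has 7→0.
7 ∈ A2, so Runner can force the target.

Runner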